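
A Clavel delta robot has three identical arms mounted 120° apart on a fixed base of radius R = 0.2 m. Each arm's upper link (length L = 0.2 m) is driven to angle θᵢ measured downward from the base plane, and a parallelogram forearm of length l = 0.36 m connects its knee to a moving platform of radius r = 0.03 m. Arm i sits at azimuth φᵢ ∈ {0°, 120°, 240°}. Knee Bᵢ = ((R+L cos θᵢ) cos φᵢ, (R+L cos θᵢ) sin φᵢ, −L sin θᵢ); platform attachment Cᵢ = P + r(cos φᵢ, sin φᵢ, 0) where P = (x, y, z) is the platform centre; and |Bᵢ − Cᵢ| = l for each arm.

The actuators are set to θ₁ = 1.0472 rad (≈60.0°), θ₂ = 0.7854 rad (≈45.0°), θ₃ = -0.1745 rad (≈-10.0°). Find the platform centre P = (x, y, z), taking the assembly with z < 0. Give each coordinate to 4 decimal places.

arm 1 at φ=0.0°: (R−r)+L cos θ1 = 0.2700;  O1 = (0.2700, 0.0000, -0.1732)
O2 = (0.3114·cos120.0°, 0.3114·sin120.0°, -0.1414) = (-0.1557, 0.2697, -0.1414)
φ3=240.0°: virtual centre (-0.1835, -0.3178, 0.0347), radius l
subtract pairs → two planes through P
plane₁₂: -0.8514x+0.5394y+0.0636z = 0.0141
det = 1.0304;  x = -0.0259+0.2569z,  y = -0.0148+0.2877z
into |P−O₁|² = l²: 1.1488z² + 0.1858z + -0.0118 = 0;  Δ = 0.0887;  z = -0.2105 or 0.0488 → z<0 root = -0.2105
x = -0.0800, y = -0.0754

(-0.0800, -0.0754, -0.2105)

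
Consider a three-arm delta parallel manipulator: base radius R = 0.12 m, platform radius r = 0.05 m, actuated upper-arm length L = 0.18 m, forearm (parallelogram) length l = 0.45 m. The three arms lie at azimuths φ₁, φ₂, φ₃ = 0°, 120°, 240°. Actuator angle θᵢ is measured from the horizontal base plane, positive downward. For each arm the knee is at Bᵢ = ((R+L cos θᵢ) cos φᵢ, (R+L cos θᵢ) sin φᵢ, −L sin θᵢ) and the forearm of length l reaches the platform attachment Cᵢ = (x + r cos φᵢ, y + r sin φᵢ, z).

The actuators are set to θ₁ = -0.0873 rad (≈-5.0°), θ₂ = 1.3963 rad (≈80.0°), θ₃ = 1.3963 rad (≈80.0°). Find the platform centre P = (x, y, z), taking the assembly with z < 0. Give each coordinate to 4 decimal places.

S1 = (0.2493·cos0.0°, 0.2493·sin0.0°, 0.0157) = (0.2493, 0.0000, 0.0157)
arm 2 at φ=120.0°: ρ2 = 0.1013;  S2 = (-0.0506, 0.0877, -0.1773)
arm 3 at φ=240.0°: ρ3 = 0.1013;  S3 = (-0.0506, -0.0877, -0.1773)
eliminate P² terms by subtracting sphere 1 from 2 and 3
[-0.5999 0.1754 -0.3859]·P = -0.0207;  [-0.5999 -0.1754 -0.3859]·P = -0.0207
det = 0.2104;  x = 0.0346+-0.6433z,  y = 0.0000+0.0000z
into |P−S₁|² = l²: 1.4139z² + 0.2449z + -0.1561 = 0;  Δ = 0.9430;  z = -0.4300 or 0.2568 → z<0 root = -0.4300
x = 0.3112, y = 0.0000

(0.3112, 0.0000, -0.4300)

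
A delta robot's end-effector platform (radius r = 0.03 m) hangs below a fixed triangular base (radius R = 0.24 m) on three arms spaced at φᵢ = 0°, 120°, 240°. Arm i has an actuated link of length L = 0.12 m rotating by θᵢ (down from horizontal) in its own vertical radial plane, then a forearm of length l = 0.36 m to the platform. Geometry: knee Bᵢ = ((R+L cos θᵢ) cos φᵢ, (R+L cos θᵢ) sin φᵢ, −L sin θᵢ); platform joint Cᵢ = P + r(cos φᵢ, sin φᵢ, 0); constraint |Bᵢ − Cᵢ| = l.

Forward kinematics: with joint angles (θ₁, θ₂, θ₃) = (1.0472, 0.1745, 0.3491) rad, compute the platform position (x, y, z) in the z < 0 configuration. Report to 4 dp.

S1 = (0.2700·cos0.0°, 0.2700·sin0.0°, -0.1039) = (0.2700, 0.0000, -0.1039)
S2 = (0.3282·cos120.0°, 0.3282·sin120.0°, -0.0208) = (-0.1641, 0.2842, -0.0208)
arm 3 at φ=240.0°: ρ3 = 0.3228;  S3 = (-0.1614, -0.2795, -0.0410)
|S₂|²−|S₁|² = 0.0244;  |S₃|²−|S₁|² = 0.0222
[-0.8682 0.5684 0.1662]·P = 0.0244;  [-0.8628 -0.5590 0.1258]·P = 0.0222
Cramer: x(z) = -0.0269+0.1685z;  y(z) = 0.0019-0.0350z
into |P−S₁|² = l²: 1.0296z² + 0.1077z + -0.0306 = 0;  Δ = 0.1378;  z = -0.2326 or 0.1280 → z<0 root = -0.2326
x = -0.0661, y = 0.0100

(-0.0661, 0.0100, -0.2326)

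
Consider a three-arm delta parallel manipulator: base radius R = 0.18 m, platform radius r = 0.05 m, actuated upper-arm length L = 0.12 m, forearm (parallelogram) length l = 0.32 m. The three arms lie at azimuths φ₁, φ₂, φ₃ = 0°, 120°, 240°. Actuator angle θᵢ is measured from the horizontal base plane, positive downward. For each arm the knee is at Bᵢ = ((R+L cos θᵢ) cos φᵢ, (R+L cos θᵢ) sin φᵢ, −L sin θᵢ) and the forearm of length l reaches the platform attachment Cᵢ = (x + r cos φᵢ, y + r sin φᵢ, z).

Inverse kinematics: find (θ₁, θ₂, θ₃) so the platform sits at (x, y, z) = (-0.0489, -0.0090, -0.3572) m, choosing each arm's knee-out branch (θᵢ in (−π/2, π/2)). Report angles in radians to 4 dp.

θ₁ = 1.3087, θ₂ = 0.9601, θ₃ = 0.8725

arm 1 (φ=0.0°): x'=-0.0489, y'=-0.0090
  A cos θ + B sin θ = C:  0.1789·cos θ + -0.3572·sin θ = -0.2987
  √(A²+B²)=0.3995;  θ1 = -1.1065+2.4152 ≈ 1.3087
φ2=120.0° → target in arm frame (0.0167, 0.0468)
  A=0.1133, B=-0.3572, C=(l²−L²−A²−y'²−z²)/(2L)=-0.2276
  θ2 = atan2(B,A) + arccos(C/0.3748) = 0.9601
arm 3 (φ=240.0°): x'=0.0322, y'=-0.0378
  A=0.0978, B=-0.3572, C=(l²−L²−A²−y'²−z²)/(2L)=-0.2108
  γ=atan2(-0.3572,0.0978)=-1.3037;  ψ=arccos(-0.5691)=2.1762;  θ3=γ+ψ≈0.8725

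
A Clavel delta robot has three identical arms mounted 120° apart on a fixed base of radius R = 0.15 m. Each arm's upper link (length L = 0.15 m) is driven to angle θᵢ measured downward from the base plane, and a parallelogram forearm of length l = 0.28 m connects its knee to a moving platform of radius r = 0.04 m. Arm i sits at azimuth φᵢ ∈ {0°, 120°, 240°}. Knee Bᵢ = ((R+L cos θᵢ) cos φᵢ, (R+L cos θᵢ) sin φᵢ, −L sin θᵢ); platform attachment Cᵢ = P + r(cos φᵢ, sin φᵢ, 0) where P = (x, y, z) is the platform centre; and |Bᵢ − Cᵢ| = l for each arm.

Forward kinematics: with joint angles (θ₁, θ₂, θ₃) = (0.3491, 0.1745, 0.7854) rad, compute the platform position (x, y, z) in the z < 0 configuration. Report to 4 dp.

S1 = (0.2510·cos0.0°, 0.2510·sin0.0°, -0.0513) = (0.2510, 0.0000, -0.0513)
φ2=120.0°: virtual centre (-0.1289, 0.2232, -0.0260), radius l
S3 = (0.2161·cos240.0°, 0.2161·sin240.0°, -0.1061) = (-0.1080, -0.1871, -0.1061)
|S₂|²−|S₁|² = 0.0015;  |S₃|²−|S₁|² = -0.0077
linear system: -0.7596x+0.4464y = 0.0015−0.0505z; -0.7180x+-0.3742y = -0.0077−-0.1095z
Cramer: x(z) = 0.0047-0.0496z;  y(z) = 0.0114-0.1975z
sphere 1 gives Az²+Bz+C=0 with A=1.0415, B=0.1225, C=-0.0150;  B²−4AC=0.0776;  roots -0.1925, 0.0749;  negative root z = -0.1925
x = 0.0143, y = 0.0494

(0.0143, 0.0494, -0.1925)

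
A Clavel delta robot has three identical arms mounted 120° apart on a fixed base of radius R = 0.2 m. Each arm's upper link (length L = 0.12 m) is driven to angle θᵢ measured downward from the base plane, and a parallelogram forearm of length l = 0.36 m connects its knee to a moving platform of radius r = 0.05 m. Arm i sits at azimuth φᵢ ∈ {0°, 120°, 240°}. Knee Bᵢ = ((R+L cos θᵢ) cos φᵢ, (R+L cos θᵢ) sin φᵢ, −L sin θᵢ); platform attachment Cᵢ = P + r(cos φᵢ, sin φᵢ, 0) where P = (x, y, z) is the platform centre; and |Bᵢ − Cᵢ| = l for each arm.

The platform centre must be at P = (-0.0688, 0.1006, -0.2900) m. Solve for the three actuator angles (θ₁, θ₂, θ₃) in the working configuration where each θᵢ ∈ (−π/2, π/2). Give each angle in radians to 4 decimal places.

φ1=0.0° → target in arm frame (-0.0688, 0.1006)
  A cos θ + B sin θ = C:  0.2188·cos θ + -0.2900·sin θ = -0.1121
  θ1 = atan2(B,A) + arccos(C/0.3633) = 0.9599
φ2=120.0° → target in arm frame (0.1215, 0.0093)
  A cos θ + B sin θ = C:  0.0285·cos θ + -0.2900·sin θ = 0.1258
  √(A²+B²)=0.2914;  θ2 = -1.4729+1.1242 ≈ -0.3487
rotate P by −φ3: (-0.0527, -0.1099, -0.2900)
  A cos θ + B sin θ = C:  0.2027·cos θ + -0.2900·sin θ = -0.0920
  θ3 = atan2(B,A) + arccos(C/0.3538) = 0.8730

θ₁ = 0.9599, θ₂ = -0.3487, θ₃ = 0.8730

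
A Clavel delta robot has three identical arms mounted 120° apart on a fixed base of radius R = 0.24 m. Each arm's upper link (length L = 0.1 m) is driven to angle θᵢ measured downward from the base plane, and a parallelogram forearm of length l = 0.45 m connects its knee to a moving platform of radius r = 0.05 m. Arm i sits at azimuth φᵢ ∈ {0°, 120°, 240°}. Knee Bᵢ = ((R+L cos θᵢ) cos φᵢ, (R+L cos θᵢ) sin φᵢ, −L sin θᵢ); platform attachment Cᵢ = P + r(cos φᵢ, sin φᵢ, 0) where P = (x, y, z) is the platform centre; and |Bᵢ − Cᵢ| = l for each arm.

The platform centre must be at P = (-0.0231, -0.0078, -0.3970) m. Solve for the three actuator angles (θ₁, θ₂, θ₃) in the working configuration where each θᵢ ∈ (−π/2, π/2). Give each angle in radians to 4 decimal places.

rotate P by −φ1: (-0.0231, -0.0078, -0.3970)
  A=0.2131, B=-0.3970, C=(l²−L²−A²−y'²−z²)/(2L)=-0.0529
  θ1 = atan2(B,A) + arccos(C/0.4506) = 0.6103
rotate P by −φ2: (0.0048, 0.0239, -0.3970)
  A cos θ + B sin θ = C:  0.1852·cos θ + -0.3970·sin θ = 0.0001
  γ=atan2(-0.3970,0.1852)=-1.1343;  ψ=arccos(0.0002)=1.5706;  θ2=γ+ψ≈0.4363
rotate P by −φ3: (0.0183, -0.0161, -0.3970)
  A cos θ + B sin θ = C:  0.1717·cos θ + -0.3970·sin θ = 0.0258
  √(A²+B²)=0.4325;  θ3 = -1.1626+1.5112 ≈ 0.3486

θ₁ = 0.6103, θ₂ = 0.4363, θ₃ = 0.3486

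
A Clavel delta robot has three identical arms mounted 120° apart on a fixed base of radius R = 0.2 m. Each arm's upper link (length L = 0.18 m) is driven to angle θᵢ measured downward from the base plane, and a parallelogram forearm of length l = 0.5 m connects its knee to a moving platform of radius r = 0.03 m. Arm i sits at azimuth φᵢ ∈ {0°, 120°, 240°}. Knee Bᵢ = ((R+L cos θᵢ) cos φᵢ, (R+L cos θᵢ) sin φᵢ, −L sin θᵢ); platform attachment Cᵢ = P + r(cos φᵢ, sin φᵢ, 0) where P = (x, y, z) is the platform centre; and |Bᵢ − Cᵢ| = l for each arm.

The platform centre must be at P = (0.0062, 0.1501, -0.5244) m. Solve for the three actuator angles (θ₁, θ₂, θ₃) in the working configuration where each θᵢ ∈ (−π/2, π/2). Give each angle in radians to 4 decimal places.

θ₁ = 0.8729, θ₂ = 0.4363, θ₃ = 1.3090

arm 1 (φ=0.0°): x'=0.0062, y'=0.1501
  A=0.1638, B=-0.5244, C=(l²−L²−A²−y'²−z²)/(2L)=-0.2965
  γ=atan2(-0.5244,0.1638)=-1.2680;  ψ=arccos(-0.5398)=2.1410;  θ1=γ+ψ≈0.8729
φ2=120.0° → target in arm frame (0.1269, -0.0804)
  A cos θ + B sin θ = C:  0.0431·cos θ + -0.5244·sin θ = -0.1826
  θ2 = atan2(B,A) + arccos(C/0.5262) = 0.4363
rotate P by −φ3: (-0.1331, -0.0697, -0.5244)
  A cos θ + B sin θ = C:  0.3031·cos θ + -0.5244·sin θ = -0.4281
  γ=atan2(-0.5244,0.3031)=-1.0467;  ψ=arccos(-0.7068)=2.3557;  θ3=γ+ψ≈1.3090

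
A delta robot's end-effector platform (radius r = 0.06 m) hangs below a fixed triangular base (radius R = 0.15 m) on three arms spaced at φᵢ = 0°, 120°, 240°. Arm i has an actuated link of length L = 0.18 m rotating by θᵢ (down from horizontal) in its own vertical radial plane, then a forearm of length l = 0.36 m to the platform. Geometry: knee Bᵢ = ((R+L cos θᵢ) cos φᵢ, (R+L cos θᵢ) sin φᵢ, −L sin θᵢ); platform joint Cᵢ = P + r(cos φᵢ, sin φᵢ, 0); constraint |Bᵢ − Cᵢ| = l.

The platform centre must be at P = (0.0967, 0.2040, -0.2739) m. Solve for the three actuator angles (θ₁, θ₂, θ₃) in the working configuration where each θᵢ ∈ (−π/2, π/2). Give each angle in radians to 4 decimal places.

θ₁ = 0.1744, θ₂ = 0.0000, θ₃ = 1.3961

φ1=0.0° → target in arm frame (0.0967, 0.2040)
  e−x'=-0.0067;  (l²−L²−(e−x')²−y'²−z²)/2L = -0.0541
  θ1 = atan2(B,A) + arccos(C/0.2740) = 0.1744
rotate P by −φ2: (0.1283, -0.1857, -0.2739)
  e−x'=-0.0383;  (l²−L²−(e−x')²−y'²−z²)/2L = -0.0383
  √(A²+B²)=0.2766;  θ2 = -1.7098+1.7098 ≈ 0.0000
φ3=240.0° → target in arm frame (-0.2250, -0.0183)
  A=0.3150, B=-0.2739, C=(l²−L²−A²−y'²−z²)/(2L)=-0.2150
  θ3 = atan2(B,A) + arccos(C/0.4174) = 1.3961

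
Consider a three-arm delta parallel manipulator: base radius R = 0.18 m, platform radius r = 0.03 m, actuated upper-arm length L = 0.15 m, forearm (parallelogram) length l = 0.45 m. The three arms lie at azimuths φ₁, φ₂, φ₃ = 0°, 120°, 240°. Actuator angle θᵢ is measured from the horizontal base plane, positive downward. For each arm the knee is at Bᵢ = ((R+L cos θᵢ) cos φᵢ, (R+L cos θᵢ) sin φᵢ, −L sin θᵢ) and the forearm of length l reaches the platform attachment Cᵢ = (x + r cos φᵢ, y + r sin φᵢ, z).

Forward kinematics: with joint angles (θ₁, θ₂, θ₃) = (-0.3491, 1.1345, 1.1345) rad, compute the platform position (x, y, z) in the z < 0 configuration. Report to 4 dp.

(0.2139, 0.0000, -0.3920)

φ1=0.0°: virtual centre (0.2910, 0.0000, 0.0513), radius l
O2 = (0.2134·cos120.0°, 0.2134·sin120.0°, -0.1359) = (-0.1067, 0.1848, -0.1359)
O3 = (0.2134·cos240.0°, 0.2134·sin240.0°, -0.1359) = (-0.1067, -0.1848, -0.1359)
eliminate P² terms by subtracting sphere 1 from 2 and 3
plane₁₂: -0.7953x+0.3696y+-0.3745z = -0.0233
Cramer: x(z) = 0.0293-0.4709z;  y(z) = 0.0000+0.0000z
into |P−O₁|² = l²: 1.2218z² + 0.1439z + -0.1314 = 0;  Δ = 0.6628;  z = -0.3920 or 0.2743 → z<0 root = -0.3920
x = 0.2139, y = 0.0000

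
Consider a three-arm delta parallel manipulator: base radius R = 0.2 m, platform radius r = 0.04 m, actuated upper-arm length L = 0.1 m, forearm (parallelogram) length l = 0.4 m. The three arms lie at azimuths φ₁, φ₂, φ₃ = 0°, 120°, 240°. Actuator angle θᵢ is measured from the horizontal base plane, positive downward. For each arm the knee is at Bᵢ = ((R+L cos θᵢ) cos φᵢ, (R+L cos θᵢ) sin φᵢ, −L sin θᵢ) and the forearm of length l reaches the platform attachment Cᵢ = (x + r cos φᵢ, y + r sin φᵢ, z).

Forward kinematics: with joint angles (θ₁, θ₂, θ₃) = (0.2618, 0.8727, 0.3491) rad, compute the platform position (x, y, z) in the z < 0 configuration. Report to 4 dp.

φ1=0.0°: virtual centre (0.2566, 0.0000, -0.0259), radius l
φ2=120.0°: virtual centre (-0.1121, 0.1942, -0.0766), radius l
φ3=240.0°: virtual centre (-0.1270, -0.2199, -0.0342), radius l
eliminate P² terms by subtracting sphere 1 from 2 and 3
linear system: -0.7375x+0.3885y = -0.0103−-0.1014z; -0.7672x+-0.4399y = -0.0008−-0.0166z
Cramer: x(z) = 0.0078-0.0821z;  y(z) = -0.0118+0.1053z
into |P−centre ₁|² = l²: 1.0178z² + 0.0901z + -0.0973 = 0;  Δ = 0.4043;  z = -0.3566 or 0.2681 → z<0 root = -0.3566
x = 0.0371, y = -0.0493

(0.0371, -0.0493, -0.3566)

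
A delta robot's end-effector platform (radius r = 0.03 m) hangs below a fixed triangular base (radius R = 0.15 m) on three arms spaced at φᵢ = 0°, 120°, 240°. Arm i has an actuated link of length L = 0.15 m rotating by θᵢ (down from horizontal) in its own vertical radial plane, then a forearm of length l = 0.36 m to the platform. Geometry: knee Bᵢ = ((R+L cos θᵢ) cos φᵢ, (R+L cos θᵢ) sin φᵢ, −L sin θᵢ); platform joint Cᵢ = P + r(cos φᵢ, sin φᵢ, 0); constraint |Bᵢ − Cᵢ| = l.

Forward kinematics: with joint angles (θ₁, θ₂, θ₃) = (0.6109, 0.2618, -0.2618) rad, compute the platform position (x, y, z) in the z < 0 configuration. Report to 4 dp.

φ1=0.0°: virtual centre (0.2429, 0.0000, -0.0860), radius l
φ2=120.0°: virtual centre (-0.1324, 0.2294, -0.0388), radius l
arm 3 at φ=240.0°: ρ3 = 0.2649;  centre 3 = (-0.1324, -0.2294, 0.0388)
eliminate P² terms by subtracting sphere 1 from 2 and 3
linear system: -0.7506x+0.4588y = 0.0053−0.0944z; -0.7506x+-0.4588y = 0.0053−0.2497z
Cramer: x(z) = -0.0070+0.2292z;  y(z) = 0.0000+0.1692z
sphere 1 gives Az²+Bz+C=0 with A=1.0812, B=0.0575, C=-0.0597;  B²−4AC=0.2617;  roots -0.2632, 0.2100;  negative root z = -0.2632
x = -0.0674, y = -0.0445

(-0.0674, -0.0445, -0.2632)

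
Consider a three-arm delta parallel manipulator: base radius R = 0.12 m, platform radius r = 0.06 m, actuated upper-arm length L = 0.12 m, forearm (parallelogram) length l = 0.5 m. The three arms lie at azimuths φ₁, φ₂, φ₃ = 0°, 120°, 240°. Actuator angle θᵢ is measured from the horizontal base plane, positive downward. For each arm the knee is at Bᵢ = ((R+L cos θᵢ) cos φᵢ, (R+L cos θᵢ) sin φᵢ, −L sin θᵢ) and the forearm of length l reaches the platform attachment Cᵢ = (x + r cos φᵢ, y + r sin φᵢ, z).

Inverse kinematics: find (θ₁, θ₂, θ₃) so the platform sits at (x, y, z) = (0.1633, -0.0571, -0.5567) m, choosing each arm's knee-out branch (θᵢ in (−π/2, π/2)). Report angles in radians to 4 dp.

θ₁ = 0.5233, θ₂ = 1.3957, θ₃ = 1.1340

φ1=0.0° → target in arm frame (0.1633, -0.0571)
  e−x'=-0.1033;  (l²−L²−(e−x')²−y'²−z²)/2L = -0.3677
  γ=atan2(-0.5567,-0.1033)=-1.7543;  ψ=arccos(-0.6494)=2.2776;  θ1=γ+ψ≈0.5233
rotate P by −φ2: (-0.1311, -0.1129, -0.5567)
  A=0.1911, B=-0.5567, C=(l²−L²−A²−y'²−z²)/(2L)=-0.5149
  γ=atan2(-0.5567,0.1911)=-1.2401;  ψ=arccos(-0.8748)=2.6358;  θ2=γ+ψ≈1.3957
arm 3 (φ=240.0°): x'=-0.0322, y'=0.1700
  A=0.0922, B=-0.5567, C=(l²−L²−A²−y'²−z²)/(2L)=-0.4654
  θ3 = atan2(B,A) + arccos(C/0.5643) = 1.1340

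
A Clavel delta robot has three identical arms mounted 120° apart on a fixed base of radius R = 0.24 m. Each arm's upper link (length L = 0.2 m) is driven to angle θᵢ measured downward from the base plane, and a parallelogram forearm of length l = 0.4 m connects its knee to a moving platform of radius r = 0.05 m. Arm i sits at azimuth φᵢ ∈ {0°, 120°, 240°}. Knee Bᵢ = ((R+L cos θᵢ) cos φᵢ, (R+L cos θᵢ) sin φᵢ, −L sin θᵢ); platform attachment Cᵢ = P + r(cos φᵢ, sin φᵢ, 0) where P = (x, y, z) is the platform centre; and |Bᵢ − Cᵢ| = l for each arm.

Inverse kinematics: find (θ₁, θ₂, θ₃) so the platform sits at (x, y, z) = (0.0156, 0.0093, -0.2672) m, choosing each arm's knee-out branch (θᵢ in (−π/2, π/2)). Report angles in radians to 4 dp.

φ1=0.0° → target in arm frame (0.0156, 0.0093)
  A=0.1744, B=-0.2672, C=(l²−L²−A²−y'²−z²)/(2L)=0.0453
  θ1 = atan2(B,A) + arccos(C/0.3191) = 0.4360
arm 2 (φ=120.0°): x'=0.0003, y'=-0.0182
  A=0.1897, B=-0.2672, C=(l²−L²−A²−y'²−z²)/(2L)=0.0307
  γ=atan2(-0.2672,0.1897)=-0.9533;  ψ=arccos(0.0936)=1.4771;  θ2=γ+ψ≈0.5237
rotate P by −φ3: (-0.0159, 0.0089, -0.2672)
  e−x'=0.2059;  (l²−L²−(e−x')²−y'²−z²)/2L = 0.0154
  γ=atan2(-0.2672,0.2059)=-0.9144;  ψ=arccos(0.0456)=1.5252;  θ3=γ+ψ≈0.6108

θ₁ = 0.4360, θ₂ = 0.5237, θ₃ = 0.6108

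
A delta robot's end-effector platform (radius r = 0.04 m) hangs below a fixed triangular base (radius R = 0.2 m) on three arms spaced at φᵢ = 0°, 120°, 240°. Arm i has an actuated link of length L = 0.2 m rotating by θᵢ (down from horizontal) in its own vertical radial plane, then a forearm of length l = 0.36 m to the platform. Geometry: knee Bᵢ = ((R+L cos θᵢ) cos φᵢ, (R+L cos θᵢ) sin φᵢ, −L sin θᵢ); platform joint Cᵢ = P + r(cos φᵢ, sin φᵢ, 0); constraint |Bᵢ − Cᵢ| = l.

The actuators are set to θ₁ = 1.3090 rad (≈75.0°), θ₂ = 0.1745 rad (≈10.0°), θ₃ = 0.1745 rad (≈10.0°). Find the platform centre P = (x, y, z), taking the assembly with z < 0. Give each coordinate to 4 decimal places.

(-0.1475, 0.0000, -0.2166)

φ1=0.0°: virtual centre (0.2118, 0.0000, -0.1932), radius l
S2 = (0.3570·cos120.0°, 0.3570·sin120.0°, -0.0347) = (-0.1785, 0.3091, -0.0347)
S3 = (0.3570·cos240.0°, 0.3570·sin240.0°, -0.0347) = (-0.1785, -0.3091, -0.0347)
subtract pairs → two planes through P
plane₁₂: -0.7805x+0.6183y+0.3169z = 0.0465
Cramer: x(z) = -0.0595+0.4061z;  y(z) = 0.0000-0.0000z
into |P−S₁|² = l²: 1.1649z² + 0.1660z + -0.0187 = 0;  Δ = 0.1146;  z = -0.2166 or 0.0740 → z<0 root = -0.2166
x = -0.1475, y = 0.0000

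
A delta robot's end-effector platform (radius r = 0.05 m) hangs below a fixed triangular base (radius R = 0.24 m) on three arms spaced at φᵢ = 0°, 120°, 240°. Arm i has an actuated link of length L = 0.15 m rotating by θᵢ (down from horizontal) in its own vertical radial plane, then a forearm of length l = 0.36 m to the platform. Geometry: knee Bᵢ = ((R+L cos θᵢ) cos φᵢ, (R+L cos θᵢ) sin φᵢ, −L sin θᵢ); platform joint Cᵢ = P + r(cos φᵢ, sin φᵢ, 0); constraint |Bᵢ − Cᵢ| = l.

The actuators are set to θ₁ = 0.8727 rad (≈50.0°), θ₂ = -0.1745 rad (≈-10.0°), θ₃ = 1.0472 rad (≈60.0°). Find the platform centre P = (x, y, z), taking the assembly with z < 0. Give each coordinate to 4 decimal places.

(-0.0348, 0.0973, -0.2451)

φ1=0.0°: virtual centre (0.2864, 0.0000, -0.1149), radius l
φ2=120.0°: virtual centre (-0.1689, 0.2925, 0.0260), radius l
arm 3 at φ=240.0°: ρ3 = 0.2650;  O3 = (-0.1325, -0.2295, -0.1299)
subtract pairs → two planes through P
[-0.9106 0.5850 0.2819]·P = 0.0195;  [-0.8378 -0.4590 -0.0300]·P = -0.0081
Cramer: x(z) = -0.0046+0.1232z;  y(z) = 0.0261-0.2902z
quadratic in z: (1.0994)z²+(0.1429)z+(-0.0310)=0, √Δ=0.3960 → z ∈ {-0.2451, 0.1151}; z = -0.2451 (taking z<0)
x = -0.0348, y = 0.0973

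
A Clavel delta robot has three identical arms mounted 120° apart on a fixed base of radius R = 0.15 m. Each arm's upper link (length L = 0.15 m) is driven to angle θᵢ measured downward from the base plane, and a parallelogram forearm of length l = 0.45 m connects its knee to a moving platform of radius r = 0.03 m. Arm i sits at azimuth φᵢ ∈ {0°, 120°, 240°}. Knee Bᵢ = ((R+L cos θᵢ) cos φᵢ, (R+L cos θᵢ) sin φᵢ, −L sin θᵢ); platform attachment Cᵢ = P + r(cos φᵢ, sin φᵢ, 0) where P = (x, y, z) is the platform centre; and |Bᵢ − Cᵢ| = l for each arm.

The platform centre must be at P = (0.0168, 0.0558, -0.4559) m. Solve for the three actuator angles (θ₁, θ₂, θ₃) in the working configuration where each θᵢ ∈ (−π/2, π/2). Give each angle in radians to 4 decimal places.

θ₁ = 0.5239, θ₂ = 0.4366, θ₃ = 0.7856

rotate P by −φ1: (0.0168, 0.0558, -0.4559)
  A=0.1032, B=-0.4559, C=(l²−L²−A²−y'²−z²)/(2L)=-0.1387
  θ1 = atan2(B,A) + arccos(C/0.4674) = 0.5239
arm 2 (φ=120.0°): x'=0.0399, y'=-0.0424
  A cos θ + B sin θ = C:  0.0801·cos θ + -0.4559·sin θ = -0.1202
  √(A²+B²)=0.4629;  θ2 = -1.3969+1.8335 ≈ 0.4366
rotate P by −φ3: (-0.0567, -0.0134, -0.4559)
  e−x'=0.1767;  (l²−L²−(e−x')²−y'²−z²)/2L = -0.1975
  θ3 = atan2(B,A) + arccos(C/0.4890) = 0.7856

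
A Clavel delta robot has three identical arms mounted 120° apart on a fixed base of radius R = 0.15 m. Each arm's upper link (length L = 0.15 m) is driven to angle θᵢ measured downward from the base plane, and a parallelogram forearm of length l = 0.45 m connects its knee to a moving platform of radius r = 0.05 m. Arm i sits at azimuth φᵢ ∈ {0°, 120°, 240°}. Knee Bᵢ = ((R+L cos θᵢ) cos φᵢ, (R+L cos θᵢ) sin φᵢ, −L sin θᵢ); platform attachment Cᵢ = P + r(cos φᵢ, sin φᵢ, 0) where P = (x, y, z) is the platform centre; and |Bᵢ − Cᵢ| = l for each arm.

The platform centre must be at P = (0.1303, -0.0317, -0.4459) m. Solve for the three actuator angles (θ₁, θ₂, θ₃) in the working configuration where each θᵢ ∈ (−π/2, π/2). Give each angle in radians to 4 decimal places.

θ₁ = 0.0875, θ₂ = 0.8726, θ₃ = 0.6982

rotate P by −φ1: (0.1303, -0.0317, -0.4459)
  A cos θ + B sin θ = C:  -0.0303·cos θ + -0.4459·sin θ = -0.0692
  γ=atan2(-0.4459,-0.0303)=-1.6386;  ψ=arccos(-0.1548)=1.7262;  θ1=γ+ψ≈0.0875
rotate P by −φ2: (-0.0926, -0.0970, -0.4459)
  e−x'=0.1926;  (l²−L²−(e−x')²−y'²−z²)/2L = -0.2178
  γ=atan2(-0.4459,0.1926)=-1.1631;  ψ=arccos(-0.4483)=2.0357;  θ2=γ+ψ≈0.8726
φ3=240.0° → target in arm frame (-0.0377, 0.1287)
  e−x'=0.1377;  (l²−L²−(e−x')²−y'²−z²)/2L = -0.1812
  θ3 = atan2(B,A) + arccos(C/0.4667) = 0.6982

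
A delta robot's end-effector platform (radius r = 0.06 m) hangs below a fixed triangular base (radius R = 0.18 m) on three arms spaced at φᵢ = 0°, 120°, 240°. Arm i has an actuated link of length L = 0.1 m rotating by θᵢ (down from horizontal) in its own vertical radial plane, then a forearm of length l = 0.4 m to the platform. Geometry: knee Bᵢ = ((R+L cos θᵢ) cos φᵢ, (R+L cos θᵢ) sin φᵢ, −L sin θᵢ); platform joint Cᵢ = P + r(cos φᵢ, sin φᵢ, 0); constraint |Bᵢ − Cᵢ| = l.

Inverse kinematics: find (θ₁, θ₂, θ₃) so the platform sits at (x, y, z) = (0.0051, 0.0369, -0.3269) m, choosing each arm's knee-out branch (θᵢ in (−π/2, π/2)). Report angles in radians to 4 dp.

θ₁ = -0.0870, θ₂ = -0.2615, θ₃ = 0.1747

rotate P by −φ1: (0.0051, 0.0369, -0.3269)
  A=0.1149, B=-0.3269, C=(l²−L²−A²−y'²−z²)/(2L)=0.1429
  θ1 = atan2(B,A) + arccos(C/0.3465) = -0.0870
arm 2 (φ=120.0°): x'=0.0294, y'=-0.0229
  A cos θ + B sin θ = C:  0.0906·cos θ + -0.3269·sin θ = 0.1720
  γ=atan2(-0.3269,0.0906)=-1.3005;  ψ=arccos(0.5071)=1.0389;  θ2=γ+ψ≈-0.2615
rotate P by −φ3: (-0.0345, -0.0140, -0.3269)
  A=0.1545, B=-0.3269, C=(l²−L²−A²−y'²−z²)/(2L)=0.0953
  γ=atan2(-0.3269,0.1545)=-1.1293;  ψ=arccos(0.2637)=1.3040;  θ3=γ+ψ≈0.1747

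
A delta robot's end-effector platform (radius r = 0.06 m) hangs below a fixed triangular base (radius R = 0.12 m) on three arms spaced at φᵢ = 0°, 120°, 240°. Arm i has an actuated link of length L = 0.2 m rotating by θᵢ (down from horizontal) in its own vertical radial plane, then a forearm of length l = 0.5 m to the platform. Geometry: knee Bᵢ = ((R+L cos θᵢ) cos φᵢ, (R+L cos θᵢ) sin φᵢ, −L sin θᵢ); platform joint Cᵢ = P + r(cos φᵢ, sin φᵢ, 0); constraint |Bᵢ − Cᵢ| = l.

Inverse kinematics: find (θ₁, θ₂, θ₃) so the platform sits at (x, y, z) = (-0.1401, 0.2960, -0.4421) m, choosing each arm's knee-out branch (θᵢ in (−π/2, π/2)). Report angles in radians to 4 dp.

arm 1 (φ=0.0°): x'=-0.1401, y'=0.2960
  A cos θ + B sin θ = C:  0.2001·cos θ + -0.4421·sin θ = -0.2828
  γ=atan2(-0.4421,0.2001)=-1.1458;  ψ=arccos(-0.5827)=2.1928;  θ1=γ+ψ≈1.0471
φ2=120.0° → target in arm frame (0.3264, -0.0267)
  A cos θ + B sin θ = C:  -0.2664·cos θ + -0.4421·sin θ = -0.1428
  γ=atan2(-0.4421,-0.2664)=-2.1131;  ψ=arccos(-0.2767)=1.8512;  θ2=γ+ψ≈-0.2619
arm 3 (φ=240.0°): x'=-0.1863, y'=-0.2693
  e−x'=0.2463;  (l²−L²−(e−x')²−y'²−z²)/2L = -0.2966
  θ3 = atan2(B,A) + arccos(C/0.5061) = 1.1346

θ₁ = 1.0471, θ₂ = -0.2619, θ₃ = 1.1346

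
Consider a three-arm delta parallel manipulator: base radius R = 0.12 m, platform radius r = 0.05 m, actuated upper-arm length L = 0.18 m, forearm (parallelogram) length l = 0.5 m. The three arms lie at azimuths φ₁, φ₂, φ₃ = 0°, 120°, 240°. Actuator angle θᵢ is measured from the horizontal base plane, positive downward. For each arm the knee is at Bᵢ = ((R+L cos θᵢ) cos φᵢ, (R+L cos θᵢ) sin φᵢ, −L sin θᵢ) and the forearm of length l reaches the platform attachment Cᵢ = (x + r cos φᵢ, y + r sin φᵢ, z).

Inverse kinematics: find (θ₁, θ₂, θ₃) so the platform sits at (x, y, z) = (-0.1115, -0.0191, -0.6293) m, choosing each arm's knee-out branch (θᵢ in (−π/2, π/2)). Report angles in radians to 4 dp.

θ₁ = 1.3959, θ₂ = 1.0470, θ₃ = 0.9595

φ1=0.0° → target in arm frame (-0.1115, -0.0191)
  e−x'=0.1815;  (l²−L²−(e−x')²−y'²−z²)/2L = -0.5881
  √(A²+B²)=0.6550;  θ1 = -1.2900+2.6859 ≈ 1.3959
rotate P by −φ2: (0.0392, 0.1061, -0.6293)
  e−x'=0.0308;  (l²−L²−(e−x')²−y'²−z²)/2L = -0.5295
  θ2 = atan2(B,A) + arccos(C/0.6301) = 1.0470
φ3=240.0° → target in arm frame (0.0723, -0.0870)
  A cos θ + B sin θ = C:  -0.0023·cos θ + -0.6293·sin θ = -0.5167
  γ=atan2(-0.6293,-0.0023)=-1.5744;  ψ=arccos(-0.8210)=2.5339;  θ3=γ+ψ≈0.9595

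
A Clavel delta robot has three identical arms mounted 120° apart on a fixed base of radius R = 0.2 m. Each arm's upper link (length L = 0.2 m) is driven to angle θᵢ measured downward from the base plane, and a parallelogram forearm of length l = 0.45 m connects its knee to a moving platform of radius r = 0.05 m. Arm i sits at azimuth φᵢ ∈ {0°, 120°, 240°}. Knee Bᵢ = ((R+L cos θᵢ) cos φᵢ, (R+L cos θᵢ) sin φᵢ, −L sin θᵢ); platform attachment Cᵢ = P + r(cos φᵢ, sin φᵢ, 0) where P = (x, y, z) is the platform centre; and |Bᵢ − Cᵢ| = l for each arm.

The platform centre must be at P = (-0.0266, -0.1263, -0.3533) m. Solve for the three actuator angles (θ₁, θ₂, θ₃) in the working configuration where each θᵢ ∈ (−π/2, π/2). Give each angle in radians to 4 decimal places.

θ₁ = 0.5234, θ₂ = 0.7853, θ₃ = -0.1747

rotate P by −φ1: (-0.0266, -0.1263, -0.3533)
  e−x'=0.1766;  (l²−L²−(e−x')²−y'²−z²)/2L = -0.0237
  √(A²+B²)=0.3950;  θ1 = -1.1073+1.6307 ≈ 0.5234
φ2=120.0° → target in arm frame (-0.0961, 0.0862)
  A=0.2461, B=-0.3533, C=(l²−L²−A²−y'²−z²)/(2L)=-0.0758
  γ=atan2(-0.3533,0.2461)=-0.9624;  ψ=arccos(-0.1760)=1.7477;  θ2=γ+ψ≈0.7853
rotate P by −φ3: (0.1227, 0.0401, -0.3533)
  A=0.0273, B=-0.3533, C=(l²−L²−A²−y'²−z²)/(2L)=0.0883
  θ3 = atan2(B,A) + arccos(C/0.3544) = -0.1747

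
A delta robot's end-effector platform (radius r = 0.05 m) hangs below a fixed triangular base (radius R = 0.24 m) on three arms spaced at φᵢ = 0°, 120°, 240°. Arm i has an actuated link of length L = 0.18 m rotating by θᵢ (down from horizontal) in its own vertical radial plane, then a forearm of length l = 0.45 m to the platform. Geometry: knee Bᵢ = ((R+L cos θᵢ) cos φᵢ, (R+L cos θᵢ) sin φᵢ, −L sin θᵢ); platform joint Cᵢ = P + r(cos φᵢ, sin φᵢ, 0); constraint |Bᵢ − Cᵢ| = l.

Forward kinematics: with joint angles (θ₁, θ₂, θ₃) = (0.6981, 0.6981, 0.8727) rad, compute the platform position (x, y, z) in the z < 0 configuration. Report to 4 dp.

arm 1 at φ=0.0°: ρ1 = 0.3279;  S1 = (0.3279, 0.0000, -0.1157)
S2 = (0.3279·cos120.0°, 0.3279·sin120.0°, -0.1157) = (-0.1639, 0.2840, -0.1157)
arm 3 at φ=240.0°: ρ3 = 0.3057;  S3 = (-0.1528, -0.2647, -0.1379)
subtract pairs → two planes through P
linear system: -0.9837x+0.5679y = 0.0000−0.0000z; -0.9615x+-0.5295y = -0.0084−-0.0444z
Cramer: x(z) = 0.0045-0.0236z;  y(z) = 0.0078-0.0409z
quadratic in z: (1.0022)z²+(0.2460)z+(-0.0845)=0, √Δ=0.6318 → z ∈ {-0.4379, 0.1924}; z = -0.4379 (taking z<0)
x = 0.0148, y = 0.0257

(0.0148, 0.0257, -0.4379)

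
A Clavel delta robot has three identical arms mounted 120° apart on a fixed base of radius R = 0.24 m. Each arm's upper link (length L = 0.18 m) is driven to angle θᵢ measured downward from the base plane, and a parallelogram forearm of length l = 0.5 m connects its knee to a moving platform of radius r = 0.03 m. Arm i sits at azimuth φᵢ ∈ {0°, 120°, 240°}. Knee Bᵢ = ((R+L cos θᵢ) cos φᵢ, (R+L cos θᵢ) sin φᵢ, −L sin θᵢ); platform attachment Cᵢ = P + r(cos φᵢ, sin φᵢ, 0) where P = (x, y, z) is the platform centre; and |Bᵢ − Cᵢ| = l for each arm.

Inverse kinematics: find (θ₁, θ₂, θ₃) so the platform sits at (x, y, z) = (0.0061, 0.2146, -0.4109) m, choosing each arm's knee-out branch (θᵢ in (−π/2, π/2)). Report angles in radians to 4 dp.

arm 1 (φ=0.0°): x'=0.0061, y'=0.2146
  A cos θ + B sin θ = C:  0.2039·cos θ + -0.4109·sin θ = -0.1080
  θ1 = atan2(B,A) + arccos(C/0.4587) = 0.6982
rotate P by −φ2: (0.1828, -0.1126, -0.4109)
  A cos θ + B sin θ = C:  0.0272·cos θ + -0.4109·sin θ = 0.0982
  θ2 = atan2(B,A) + arccos(C/0.4118) = -0.1746
φ3=240.0° → target in arm frame (-0.1889, -0.1020)
  A=0.3989, B=-0.4109, C=(l²−L²−A²−y'²−z²)/(2L)=-0.3355
  √(A²+B²)=0.5727;  θ3 = -0.8002+2.1966 ≈ 1.3964

θ₁ = 0.6982, θ₂ = -0.1746, θ₃ = 1.3964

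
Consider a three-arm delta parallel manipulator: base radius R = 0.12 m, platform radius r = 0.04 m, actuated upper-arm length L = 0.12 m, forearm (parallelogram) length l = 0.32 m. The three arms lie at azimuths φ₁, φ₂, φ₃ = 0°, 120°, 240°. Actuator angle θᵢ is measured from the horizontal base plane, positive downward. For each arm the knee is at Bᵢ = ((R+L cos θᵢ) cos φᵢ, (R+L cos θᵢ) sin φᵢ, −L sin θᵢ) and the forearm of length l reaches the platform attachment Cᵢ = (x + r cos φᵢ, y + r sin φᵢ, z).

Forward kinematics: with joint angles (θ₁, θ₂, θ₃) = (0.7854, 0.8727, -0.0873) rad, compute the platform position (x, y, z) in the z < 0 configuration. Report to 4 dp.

arm 1 at φ=0.0°: ρ1 = 0.1649;  centre 1 = (0.1649, 0.0000, -0.0849)
centre 2 = (0.1571·cos120.0°, 0.1571·sin120.0°, -0.0919) = (-0.0786, 0.1361, -0.0919)
arm 3 at φ=240.0°: ρ3 = 0.1995;  centre 3 = (-0.0998, -0.1728, 0.0105)
eliminate P² terms by subtracting sphere 1 from 2 and 3
linear system: -0.4868x+0.2722y = -0.0012−-0.0142z; -0.5292x+-0.3456y = 0.0056−0.1906z
Cramer: x(z) = -0.0035+0.1505z;  y(z) = -0.0107+0.3212z
into |P−centre ₁|² = l²: 1.1258z² + 0.1121z + -0.0668 = 0;  Δ = 0.3132;  z = -0.2984 or 0.1987 → z<0 root = -0.2984
x = -0.0484, y = -0.1066

(-0.0484, -0.1066, -0.2984)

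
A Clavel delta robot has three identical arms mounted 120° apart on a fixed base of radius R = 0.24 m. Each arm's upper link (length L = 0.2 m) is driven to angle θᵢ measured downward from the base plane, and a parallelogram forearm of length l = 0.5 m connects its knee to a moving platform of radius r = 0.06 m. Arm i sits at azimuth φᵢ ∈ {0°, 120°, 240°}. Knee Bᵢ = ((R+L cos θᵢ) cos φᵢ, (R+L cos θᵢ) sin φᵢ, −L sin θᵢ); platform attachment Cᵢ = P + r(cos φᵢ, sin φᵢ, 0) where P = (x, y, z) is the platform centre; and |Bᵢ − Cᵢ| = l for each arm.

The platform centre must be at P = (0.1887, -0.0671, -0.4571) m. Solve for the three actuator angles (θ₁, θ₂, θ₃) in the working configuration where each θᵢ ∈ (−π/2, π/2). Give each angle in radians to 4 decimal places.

θ₁ = 0.0002, θ₂ = 1.2218, θ₃ = 0.8728

φ1=0.0° → target in arm frame (0.1887, -0.0671)
  A=-0.0087, B=-0.4571, C=(l²−L²−A²−y'²−z²)/(2L)=-0.0088
  θ1 = atan2(B,A) + arccos(C/0.4572) = 0.0002
φ2=120.0° → target in arm frame (-0.1525, -0.1299)
  e−x'=0.3325;  (l²−L²−(e−x')²−y'²−z²)/2L = -0.3158
  θ2 = atan2(B,A) + arccos(C/0.5652) = 1.2218
rotate P by −φ3: (-0.0362, 0.1970, -0.4571)
  A cos θ + B sin θ = C:  0.2162·cos θ + -0.4571·sin θ = -0.2112
  γ=atan2(-0.4571,0.2162)=-1.1289;  ψ=arccos(-0.4177)=2.0018;  θ3=γ+ψ≈0.8728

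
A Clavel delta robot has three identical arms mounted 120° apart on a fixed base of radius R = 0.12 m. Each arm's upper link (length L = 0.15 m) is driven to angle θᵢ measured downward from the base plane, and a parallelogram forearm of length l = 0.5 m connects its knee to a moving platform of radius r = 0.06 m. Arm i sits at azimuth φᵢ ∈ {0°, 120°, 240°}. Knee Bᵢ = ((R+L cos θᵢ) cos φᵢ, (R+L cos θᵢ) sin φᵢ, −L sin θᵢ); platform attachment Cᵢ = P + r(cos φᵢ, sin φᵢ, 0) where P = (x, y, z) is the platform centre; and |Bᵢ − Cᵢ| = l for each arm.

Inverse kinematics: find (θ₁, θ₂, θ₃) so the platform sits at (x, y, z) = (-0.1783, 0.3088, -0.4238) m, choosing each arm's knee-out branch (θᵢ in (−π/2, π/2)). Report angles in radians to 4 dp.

φ1=0.0° → target in arm frame (-0.1783, 0.3088)
  e−x'=0.2383;  (l²−L²−(e−x')²−y'²−z²)/2L = -0.3475
  γ=atan2(-0.4238,0.2383)=-1.0586;  ψ=arccos(-0.7147)=2.3670;  θ1=γ+ψ≈1.3085
φ2=120.0° → target in arm frame (0.3566, 0.0000)
  e−x'=-0.2966;  (l²−L²−(e−x')²−y'²−z²)/2L = -0.1336
  √(A²+B²)=0.5173;  θ2 = -2.1814+1.8319 ≈ -0.3495
arm 3 (φ=240.0°): x'=-0.1783, y'=-0.3088
  A=0.2383, B=-0.4238, C=(l²−L²−A²−y'²−z²)/(2L)=-0.3475
  γ=atan2(-0.4238,0.2383)=-1.0586;  ψ=arccos(-0.7147)=2.3670;  θ3=γ+ψ≈1.3084

θ₁ = 1.3085, θ₂ = -0.3495, θ₃ = 1.3084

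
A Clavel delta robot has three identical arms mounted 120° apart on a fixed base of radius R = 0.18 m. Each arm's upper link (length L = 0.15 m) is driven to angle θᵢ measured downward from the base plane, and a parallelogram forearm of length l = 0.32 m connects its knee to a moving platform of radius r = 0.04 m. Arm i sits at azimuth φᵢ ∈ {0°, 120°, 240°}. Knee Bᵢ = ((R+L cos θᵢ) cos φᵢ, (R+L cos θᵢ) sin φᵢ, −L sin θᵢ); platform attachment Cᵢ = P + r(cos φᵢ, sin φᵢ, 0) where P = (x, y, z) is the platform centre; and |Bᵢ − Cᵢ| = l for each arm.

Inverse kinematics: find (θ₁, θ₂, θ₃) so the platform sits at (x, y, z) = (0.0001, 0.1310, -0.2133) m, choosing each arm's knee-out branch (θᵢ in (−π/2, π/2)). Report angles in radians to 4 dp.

φ1=0.0° → target in arm frame (0.0001, 0.1310)
  A=0.1399, B=-0.2133, C=(l²−L²−A²−y'²−z²)/(2L)=-0.0078
  θ1 = atan2(B,A) + arccos(C/0.2551) = 0.6110
φ2=120.0° → target in arm frame (0.1134, -0.0656)
  A=0.0266, B=-0.2133, C=(l²−L²−A²−y'²−z²)/(2L)=0.0980
  γ=atan2(-0.2133,0.0266)=-1.4467;  ψ=arccos(0.4558)=1.0975;  θ2=γ+ψ≈-0.3492
rotate P by −φ3: (-0.1135, -0.0654, -0.2133)
  e−x'=0.2535;  (l²−L²−(e−x')²−y'²−z²)/2L = -0.1138
  θ3 = atan2(B,A) + arccos(C/0.3313) = 1.2219

θ₁ = 0.6110, θ₂ = -0.3492, θ₃ = 1.2219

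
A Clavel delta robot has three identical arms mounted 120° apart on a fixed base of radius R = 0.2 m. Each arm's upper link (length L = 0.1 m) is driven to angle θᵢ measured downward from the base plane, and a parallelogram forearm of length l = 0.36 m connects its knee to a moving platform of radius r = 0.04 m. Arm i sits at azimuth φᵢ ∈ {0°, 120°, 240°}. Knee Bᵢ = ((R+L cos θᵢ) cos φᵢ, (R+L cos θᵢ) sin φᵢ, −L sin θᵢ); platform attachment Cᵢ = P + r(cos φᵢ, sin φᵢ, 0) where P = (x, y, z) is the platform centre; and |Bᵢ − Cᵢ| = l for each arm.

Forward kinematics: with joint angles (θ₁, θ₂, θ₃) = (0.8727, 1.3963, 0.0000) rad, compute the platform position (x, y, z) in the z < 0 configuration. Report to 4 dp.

centre 1 = (0.2243·cos0.0°, 0.2243·sin0.0°, -0.0766) = (0.2243, 0.0000, -0.0766)
centre 2 = (0.1774·cos120.0°, 0.1774·sin120.0°, -0.0985) = (-0.0887, 0.1536, -0.0985)
arm 3 at φ=240.0°: (R−r)+L cos θ3 = 0.2600;  centre 3 = (-0.1300, -0.2252, 0.0000)
|centre ₂|²−|centre ₁|² = -0.0150;  |centre ₃|²−|centre ₁|² = 0.0114
linear system: -0.6259x+0.3072y = -0.0150−-0.0437z; -0.7086x+-0.4503y = 0.0114−0.1532z
Cramer: x(z) = 0.0065+0.0548z;  y(z) = -0.0356+0.2540z
quadratic in z: (1.0675)z²+(0.1113)z+(-0.0750)=0, √Δ=0.5769 → z ∈ {-0.3223, 0.2181}; z = -0.3223 (taking z<0)
x = -0.0112, y = -0.1175

(-0.0112, -0.1175, -0.3223)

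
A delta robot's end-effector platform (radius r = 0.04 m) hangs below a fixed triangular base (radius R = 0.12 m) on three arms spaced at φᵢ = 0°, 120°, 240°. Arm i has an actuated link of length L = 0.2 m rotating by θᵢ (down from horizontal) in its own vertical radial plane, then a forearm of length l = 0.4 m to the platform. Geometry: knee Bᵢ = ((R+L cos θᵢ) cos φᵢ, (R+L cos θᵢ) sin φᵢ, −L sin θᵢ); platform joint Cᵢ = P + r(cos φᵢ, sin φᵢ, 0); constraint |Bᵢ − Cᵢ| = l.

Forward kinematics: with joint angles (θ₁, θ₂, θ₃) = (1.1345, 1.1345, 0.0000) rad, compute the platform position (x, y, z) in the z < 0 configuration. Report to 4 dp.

(-0.1118, -0.1937, -0.3960)

centre 1 = (0.1645·cos0.0°, 0.1645·sin0.0°, -0.1813) = (0.1645, 0.0000, -0.1813)
φ2=120.0°: virtual centre (-0.0823, 0.1425, -0.1813), radius l
arm 3 at φ=240.0°: e+L cos θ3 = 0.2800;  centre 3 = (-0.1400, -0.2425, 0.0000)
subtract pairs → two planes through P
[-0.4936 0.2850 0.0000]·P = 0.0000;  [-0.6090 -0.4850 0.3625]·P = 0.0185
Cramer: x(z) = -0.0128+0.2502z;  y(z) = -0.0221+0.4333z
sphere 1 gives Az²+Bz+C=0 with A=1.2504, B=0.2547, C=-0.0952;  B²−4AC=0.5412;  roots -0.3960, 0.1923;  negative root z = -0.3960
x = -0.1118, y = -0.1937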